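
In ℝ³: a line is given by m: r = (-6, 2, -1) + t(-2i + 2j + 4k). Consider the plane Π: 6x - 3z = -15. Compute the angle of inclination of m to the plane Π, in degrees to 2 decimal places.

sin θ = |n·v| / (|n||v|) = |-24| / (√45 · √24) = 0.73030.
θ ≈ 46.91°.

46.91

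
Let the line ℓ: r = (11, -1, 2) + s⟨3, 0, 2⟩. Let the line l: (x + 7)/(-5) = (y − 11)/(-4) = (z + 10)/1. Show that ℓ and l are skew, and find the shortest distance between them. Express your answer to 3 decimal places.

l has direction (-5, -4, 1) through (-7, 11, -10).
Common perpendicular direction n = (3, 0, 2) × (-5, -4, 1) = (8, -13, -12).
With w = (-7, 11, -10) − (11, -1, 2) = (-18, 12, -12), w · n = -156.
Since n ≠ 0 the lines are not parallel, and w · n = -156 ≠ 0 so they do not intersect; hence they are skew.
Distance = |w · n| / |n| = |-156| / √377 ≈ 8.034.

8.034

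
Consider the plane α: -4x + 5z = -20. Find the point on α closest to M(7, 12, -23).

(-5, 12, -8)

Foot = M − λn with λ = (n·M − d)/|n|² = (-143 − (-20))/41 = -3.
Foot = (7, 12, -23) − (-3)·(-4, 0, 5) = (-5, 12, -8).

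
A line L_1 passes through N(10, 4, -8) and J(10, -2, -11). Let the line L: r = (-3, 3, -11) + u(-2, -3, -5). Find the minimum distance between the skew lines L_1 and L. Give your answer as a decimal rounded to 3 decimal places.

9.751

A direction vector for L_1 is J − N = (0, -6, -3).
Common perpendicular direction n = (0, -6, -3) × (-2, -3, -5) = (21, 6, -12).
With w = (-3, 3, -11) − (10, 4, -8) = (-13, -1, -3), w · n = -243.
Distance = |w · n| / |n| = |-243| / √621 ≈ 9.751.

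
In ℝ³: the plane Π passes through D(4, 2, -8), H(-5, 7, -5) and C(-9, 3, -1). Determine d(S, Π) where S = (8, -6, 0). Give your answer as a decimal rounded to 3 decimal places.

DH = (-9, 5, 3), DC = (-13, 1, 7); a normal to Π is DH × DC = (32, 24, 56).
Using D: Π has equation 32x + 24y + 56z = -272.
n·S − d = (32)·(8) + (24)·(-6) + (56)·(0) − (-272) = 384; |n| = √4736.
Distance = |384| / √4736 = 384/√4736 ≈ 5.580.

5.580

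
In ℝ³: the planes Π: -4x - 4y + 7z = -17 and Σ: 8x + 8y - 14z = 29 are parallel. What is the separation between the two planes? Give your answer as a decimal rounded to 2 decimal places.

Rescale Σ by 1/(-2): -4x - 4y + 7z = -29/2. Then distance = |-17 − (-29/2)| / √81 ≈ 0.28.

0.28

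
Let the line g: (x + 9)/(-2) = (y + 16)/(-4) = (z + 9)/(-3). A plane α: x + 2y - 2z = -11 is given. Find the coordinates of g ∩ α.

g has direction (-2, -4, -3) through (-9, -16, -9).
Substitute r = (-9, -16, -9) + t(-2, -4, -3) into the plane: -23 + (-4)t = -11, so t = -3.
Intersection: (-9, -16, -9) + (-3)·(-2, -4, -3) = (-3, -4, 0).

(-3, -4, 0)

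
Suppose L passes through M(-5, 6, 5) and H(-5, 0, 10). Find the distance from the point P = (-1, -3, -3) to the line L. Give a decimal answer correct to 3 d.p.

A direction vector for L is H − M = (0, -6, 5).
Taking (-5, 6, 5) on L with direction v = (0, -6, 5): w = P − (-5, 6, 5) = (4, -9, -8), and w × v = (-93, -20, -24).
Distance = |w × v| / |v| = √9625 / √61 ≈ 12.561.

12.561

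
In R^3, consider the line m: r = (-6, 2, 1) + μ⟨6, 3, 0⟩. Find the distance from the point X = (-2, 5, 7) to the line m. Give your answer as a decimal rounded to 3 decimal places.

Taking (-6, 2, 1) on m with direction v = (6, 3, 0): w = X − (-6, 2, 1) = (4, 3, 6), and w × v = (-18, 36, -6).
Distance = |w × v| / |v| = √1656 / √45 ≈ 6.066.

6.066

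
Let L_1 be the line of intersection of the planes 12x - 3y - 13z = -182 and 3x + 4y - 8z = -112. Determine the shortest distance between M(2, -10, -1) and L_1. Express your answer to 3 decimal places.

14.035

Direction of L_1: (12, -3, -13) × (3, 4, -8) = (76, 57, 57).
A point on L_1: solving the two plane equations with x = -8 gives (-8, -6, 8).
Taking (-8, -6, 8) on L_1 with direction v = (76, 57, 57): w = M − (-8, -6, 8) = (10, -4, -9), and w × v = (285, -1254, 874).
Distance = |w × v| / |v| = √2417617 / √12274 ≈ 14.035.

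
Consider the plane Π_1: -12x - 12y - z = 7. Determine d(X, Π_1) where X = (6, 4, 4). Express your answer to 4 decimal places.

n·X − d = (-12)·(6) + (-12)·(4) + (-1)·(4) − 7 = -131; |n| = √289.
Distance = |-131| / √289 = 131/√289 ≈ 7.7059.

7.7059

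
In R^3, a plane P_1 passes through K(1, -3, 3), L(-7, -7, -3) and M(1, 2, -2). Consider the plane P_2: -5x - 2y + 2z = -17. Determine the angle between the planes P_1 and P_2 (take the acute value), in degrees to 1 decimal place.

KL = (-8, -4, -6), KM = (0, 5, -5); a normal to P_1 is KL × KM = (50, -40, -40).
Using K: P_1 has equation 50x - 40y - 40z = 50.
cos θ = |n₁·n₂| / (|n₁||n₂|) = |-250| / (√5700 · √33).
θ = arccos(0.57643) ≈ 54.8°.

54.8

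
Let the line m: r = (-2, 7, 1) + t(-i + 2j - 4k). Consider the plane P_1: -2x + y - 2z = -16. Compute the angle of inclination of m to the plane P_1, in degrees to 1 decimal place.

sin θ = |n·v| / (|n||v|) = |12| / (√9 · √21) = 0.87287.
θ ≈ 60.8°.

60.8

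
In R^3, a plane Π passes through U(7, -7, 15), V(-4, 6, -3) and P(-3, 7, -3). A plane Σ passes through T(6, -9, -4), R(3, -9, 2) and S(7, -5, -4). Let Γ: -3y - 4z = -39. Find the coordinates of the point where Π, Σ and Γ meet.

(7, 9, 3)

UV = (-11, 13, -18), UP = (-10, 14, -18); a normal to Π is UV × UP = (18, -18, -24).
Using U: Π has equation 18x - 18y - 24z = -108.
TR = (-3, 0, 6), TS = (1, 4, 0); a normal to Σ is TR × TS = (-24, 6, -12).
Using T: Σ has equation -24x + 6y - 12z = -150.
Solving the 3×3 linear system 18x - 18y - 24z = -108, -24x + 6y - 12z = -150, -3y - 4z = -39 (e.g. by elimination or Cramer's rule, determinant = -1080) gives (7, 9, 3).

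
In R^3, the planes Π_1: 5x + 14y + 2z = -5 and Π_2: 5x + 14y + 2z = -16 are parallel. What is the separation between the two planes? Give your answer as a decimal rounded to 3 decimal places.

0.733

Same normal n = (5, 14, 2) with |n| = √225; distance = |-5 − (-16)| / |n| = 11/√225 ≈ 0.733.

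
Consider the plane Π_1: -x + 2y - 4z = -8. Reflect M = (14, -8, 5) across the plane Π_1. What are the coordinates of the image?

(10, 0, -11)

λ = (n·M − d)/|n|² = (-50 − (-8))/21 = -2.
Reflection = M − 2λn = (14, -8, 5) − (-4)·(-1, 2, -4) = (10, 0, -11).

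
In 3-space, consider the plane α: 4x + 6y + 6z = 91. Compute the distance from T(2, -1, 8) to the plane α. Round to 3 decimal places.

4.371

n·T − d = (4)·(2) + (6)·(-1) + (6)·(8) − 91 = -41; |n| = √88.
Distance = |-41| / √88 = 41/√88 ≈ 4.371.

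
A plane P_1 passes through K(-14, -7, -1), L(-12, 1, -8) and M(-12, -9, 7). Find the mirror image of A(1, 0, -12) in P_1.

KL = (2, 8, -7), KM = (2, -2, 8); a normal to P_1 is KL × KM = (50, -30, -20).
Using K: P_1 has equation 50x - 30y - 20z = -470.
λ = (n·A − d)/|n|² = (290 − (-470))/3800 = 1/5.
Reflection = A − 2λn = (1, 0, -12) − (2/5)·(50, -30, -20) = (-19, 12, -4).

(-19, 12, -4)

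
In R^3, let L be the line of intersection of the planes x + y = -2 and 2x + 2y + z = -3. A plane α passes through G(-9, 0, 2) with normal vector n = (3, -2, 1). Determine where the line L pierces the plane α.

(-6, 4, 1)

Direction of L: (1, 1, 0) × (2, 2, 1) = (1, -1, 0).
A point on L: solving the two plane equations with x = -3 gives (-3, 1, 1).
α: n·r = n·G gives 3x - 2y + z = -25.
Substitute r = (-3, 1, 1) + t(1, -1, 0) into the plane: -10 + 5t = -25, so t = -3.
Intersection: (-3, 1, 1) + (-3)·(1, -1, 0) = (-6, 4, 1).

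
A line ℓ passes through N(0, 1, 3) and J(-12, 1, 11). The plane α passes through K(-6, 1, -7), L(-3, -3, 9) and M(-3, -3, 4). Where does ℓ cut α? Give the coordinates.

(-6, 1, 7)

A direction vector for ℓ is J − N = (-12, 0, 8).
KL = (3, -4, 16), KM = (3, -4, 11); a normal to α is KL × KM = (20, 15, 0).
Using K: α has equation 20x + 15y = -105.
Substitute r = (0, 1, 3) + t(-12, 0, 8) into the plane: 15 + (-240)t = -105, so t = 1/2.
Intersection: (0, 1, 3) + (1/2)·(-12, 0, 8) = (-6, 1, 7).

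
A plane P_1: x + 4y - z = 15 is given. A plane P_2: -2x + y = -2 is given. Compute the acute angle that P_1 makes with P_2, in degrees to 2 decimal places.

77.83

cos θ = |n₁·n₂| / (|n₁||n₂|) = |2| / (√18 · √5).
θ = arccos(0.21082) ≈ 77.83°.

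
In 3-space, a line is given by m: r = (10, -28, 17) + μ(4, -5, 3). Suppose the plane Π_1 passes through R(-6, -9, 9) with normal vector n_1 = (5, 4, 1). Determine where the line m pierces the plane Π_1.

Π_1: n_1·r = n_1·R gives 5x + 4y + z = -57.
Substitute r = (10, -28, 17) + t(4, -5, 3) into the plane: -45 + 3t = -57, so t = -4.
Intersection: (10, -28, 17) + (-4)·(4, -5, 3) = (-6, -8, 5).

(-6, -8, 5)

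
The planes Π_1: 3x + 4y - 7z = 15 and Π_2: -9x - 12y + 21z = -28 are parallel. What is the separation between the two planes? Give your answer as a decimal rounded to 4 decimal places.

Rescale Π_2 by 1/(-3): 3x + 4y - 7z = 28/3. Then distance = |15 − (28/3)| / √74 ≈ 0.6587.

0.6587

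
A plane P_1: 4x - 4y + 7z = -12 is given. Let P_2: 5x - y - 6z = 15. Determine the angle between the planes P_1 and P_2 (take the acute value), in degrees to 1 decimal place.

75.3

cos θ = |n₁·n₂| / (|n₁||n₂|) = |-18| / (√81 · √62).
θ = arccos(0.25400) ≈ 75.3°.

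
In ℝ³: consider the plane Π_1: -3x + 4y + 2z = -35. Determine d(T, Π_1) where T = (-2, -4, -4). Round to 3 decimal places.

n·T − d = (-3)·(-2) + (4)·(-4) + (2)·(-4) − (-35) = 17; |n| = √29.
Distance = |17| / √29 = 17/√29 ≈ 3.157.

3.157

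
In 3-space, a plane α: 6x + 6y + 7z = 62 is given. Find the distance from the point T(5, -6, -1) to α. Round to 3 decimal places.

6.818

n·T − d = (6)·(5) + (6)·(-6) + (7)·(-1) − 62 = -75; |n| = √121.
Distance = |-75| / √121 = 75/√121 ≈ 6.818.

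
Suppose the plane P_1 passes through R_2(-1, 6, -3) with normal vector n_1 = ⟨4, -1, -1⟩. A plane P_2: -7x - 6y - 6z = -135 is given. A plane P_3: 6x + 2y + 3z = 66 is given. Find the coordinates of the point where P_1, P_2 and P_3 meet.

P_1: n_1·r = n_1·R_2 gives 4x - y - z = -7.
Solving the 3×3 linear system 4x - y - z = -7, -7x - 6y - 6z = -135, 6x + 2y + 3z = 66 (e.g. by elimination or Cramer's rule, determinant = -31) gives (3, 9, 10).

(3, 9, 10)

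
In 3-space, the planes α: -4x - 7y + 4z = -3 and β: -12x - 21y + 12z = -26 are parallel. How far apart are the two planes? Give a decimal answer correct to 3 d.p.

Rescale β by 1/3: -4x - 7y + 4z = -26/3. Then distance = |-3 − (-26/3)| / √81 ≈ 0.630.

0.630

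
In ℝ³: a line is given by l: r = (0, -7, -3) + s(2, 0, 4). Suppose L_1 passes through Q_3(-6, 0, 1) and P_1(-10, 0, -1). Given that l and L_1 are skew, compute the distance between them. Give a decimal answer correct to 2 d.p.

A direction vector for L_1 is P_1 − Q_3 = (-4, 0, -2).
Common perpendicular direction n = (2, 0, 4) × (-4, 0, -2) = (0, -12, 0).
With w = (-6, 0, 1) − (0, -7, -3) = (-6, 7, 4), w · n = -84.
Distance = |w · n| / |n| = |-84| / √144 ≈ 7.00.

7.00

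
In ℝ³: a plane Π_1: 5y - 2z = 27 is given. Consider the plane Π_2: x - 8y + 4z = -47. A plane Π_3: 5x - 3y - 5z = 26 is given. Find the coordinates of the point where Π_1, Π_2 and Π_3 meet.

Solving the 3×3 linear system 5y - 2z = 27, x - 8y + 4z = -47, 5x - 3y - 5z = 26 (e.g. by elimination or Cramer's rule, determinant = 51) gives (1, 3, -6).

(1, 3, -6)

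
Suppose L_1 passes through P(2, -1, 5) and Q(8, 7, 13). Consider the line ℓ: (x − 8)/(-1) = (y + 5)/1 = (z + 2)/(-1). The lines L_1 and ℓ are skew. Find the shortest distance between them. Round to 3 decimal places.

A direction vector for L_1 is Q − P = (6, 8, 8).
ℓ has direction (-1, 1, -1) through (8, -5, -2).
Common perpendicular direction n = (6, 8, 8) × (-1, 1, -1) = (-16, -2, 14).
With w = (8, -5, -2) − (2, -1, 5) = (6, -4, -7), w · n = -186.
Distance = |w · n| / |n| = |-186| / √456 ≈ 8.710.

8.710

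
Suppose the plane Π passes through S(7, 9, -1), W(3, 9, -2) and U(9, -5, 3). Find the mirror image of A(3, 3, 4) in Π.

(5, 1, -4)

SW = (-4, 0, -1), SU = (2, -14, 4); a normal to Π is SW × SU = (-14, 14, 56).
Using S: Π has equation -14x + 14y + 56z = -28.
λ = (n·A − d)/|n|² = (224 − (-28))/3528 = 1/14.
Reflection = A − 2λn = (3, 3, 4) − (1/7)·(-14, 14, 56) = (5, 1, -4).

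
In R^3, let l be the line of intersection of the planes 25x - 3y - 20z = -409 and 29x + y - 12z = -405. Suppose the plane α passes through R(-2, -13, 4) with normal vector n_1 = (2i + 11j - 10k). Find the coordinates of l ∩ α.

Direction of l: (25, -3, -20) × (29, 1, -12) = (56, -280, 112).
A point on l: solving the two plane equations with x = -9 gives (-9, -12, 11).
α: n_1·r = n_1·R gives 2x + 11y - 10z = -187.
Substitute r = (-9, -12, 11) + t(56, -280, 112) into the plane: -260 + (-4088)t = -187, so t = -1/56.
Intersection: (-9, -12, 11) + (-1/56)·(56, -280, 112) = (-10, -7, 9).

(-10, -7, 9)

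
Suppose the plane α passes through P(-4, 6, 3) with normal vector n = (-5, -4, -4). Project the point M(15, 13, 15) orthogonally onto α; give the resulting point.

(0, 1, 3)

α: n·r = n·P gives -5x - 4y - 4z = -16.
Foot = M − λn with λ = (n·M − d)/|n|² = (-187 − (-16))/57 = -3.
Foot = (15, 13, 15) − (-3)·(-5, -4, -4) = (0, 1, 3).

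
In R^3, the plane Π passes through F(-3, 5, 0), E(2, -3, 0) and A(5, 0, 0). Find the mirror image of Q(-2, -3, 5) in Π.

(-2, -3, -5)

FE = (5, -8, 0), FA = (8, -5, 0); a normal to Π is FE × FA = (0, 0, 39).
Using F: Π has equation 39z = 0.
λ = (n·Q − d)/|n|² = (195 − 0)/1521 = 5/39.
Reflection = Q − 2λn = (-2, -3, 5) − (10/39)·(0, 0, 39) = (-2, -3, -5).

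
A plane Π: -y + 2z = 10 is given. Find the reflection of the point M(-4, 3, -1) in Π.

(-4, -3, 11)

λ = (n·M − d)/|n|² = (-5 − 10)/5 = -3.
Reflection = M − 2λn = (-4, 3, -1) − (-6)·(0, -1, 2) = (-4, -3, 11).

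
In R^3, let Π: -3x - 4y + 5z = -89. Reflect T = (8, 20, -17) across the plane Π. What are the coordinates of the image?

λ = (n·T − d)/|n|² = (-189 − (-89))/50 = -2.
Reflection = T − 2λn = (8, 20, -17) − (-4)·(-3, -4, 5) = (-4, 4, 3).

(-4, 4, 3)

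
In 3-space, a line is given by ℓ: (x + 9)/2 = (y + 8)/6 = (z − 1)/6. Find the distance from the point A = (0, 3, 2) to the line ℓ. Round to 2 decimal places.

ℓ has direction (2, 6, 6) through (-9, -8, 1).
Taking (-9, -8, 1) on ℓ with direction v = (2, 6, 6): w = A − (-9, -8, 1) = (9, 11, 1), and w × v = (60, -52, 32).
Distance = |w × v| / |v| = √7328 / √76 ≈ 9.82.

9.82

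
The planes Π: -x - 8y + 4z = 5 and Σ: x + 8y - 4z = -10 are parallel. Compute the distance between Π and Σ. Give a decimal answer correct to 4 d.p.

0.5556

Rescale Σ by 1/(-1): -x - 8y + 4z = 10. Then distance = |5 − 10| / √81 ≈ 0.5556.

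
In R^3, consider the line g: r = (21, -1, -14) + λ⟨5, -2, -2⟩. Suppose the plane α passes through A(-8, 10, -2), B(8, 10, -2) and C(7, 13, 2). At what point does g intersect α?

(1, 7, -6)

AB = (16, 0, 0), AC = (15, 3, 4); a normal to α is AB × AC = (0, -64, 48).
Using A: α has equation -64y + 48z = -736.
Substitute r = (21, -1, -14) + t(5, -2, -2) into the plane: -608 + 32t = -736, so t = -4.
Intersection: (21, -1, -14) + (-4)·(5, -2, -2) = (1, 7, -6).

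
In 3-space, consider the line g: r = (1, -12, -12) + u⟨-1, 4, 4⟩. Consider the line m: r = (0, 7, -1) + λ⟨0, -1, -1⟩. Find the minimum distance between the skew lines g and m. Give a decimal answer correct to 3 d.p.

5.657

Common perpendicular direction n = (-1, 4, 4) × (0, -1, -1) = (0, -1, 1).
With w = (0, 7, -1) − (1, -12, -12) = (-1, 19, 11), w · n = -8.
Distance = |w · n| / |n| = |-8| / √2 ≈ 5.657.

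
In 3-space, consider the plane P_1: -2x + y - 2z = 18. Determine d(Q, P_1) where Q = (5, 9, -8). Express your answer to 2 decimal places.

1.00

n·Q − d = (-2)·(5) + (1)·(9) + (-2)·(-8) − 18 = -3; |n| = √9.
Distance = |-3| / √9 = 3/√9 ≈ 1.00.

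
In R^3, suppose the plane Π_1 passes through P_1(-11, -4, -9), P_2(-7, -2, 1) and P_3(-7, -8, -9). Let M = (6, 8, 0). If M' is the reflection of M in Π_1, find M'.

(-14, -12, 12)

P_1P_2 = (4, 2, 10), P_1P_3 = (4, -4, 0); a normal to Π_1 is P_1P_2 × P_1P_3 = (40, 40, -24).
Using P_1: Π_1 has equation 40x + 40y - 24z = -384.
λ = (n·M − d)/|n|² = (560 − (-384))/3776 = 1/4.
Reflection = M − 2λn = (6, 8, 0) − (1/2)·(40, 40, -24) = (-14, -12, 12).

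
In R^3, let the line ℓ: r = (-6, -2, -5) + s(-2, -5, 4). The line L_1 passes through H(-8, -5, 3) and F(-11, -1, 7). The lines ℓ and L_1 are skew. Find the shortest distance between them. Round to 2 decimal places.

A direction vector for L_1 is F − H = (-3, 4, 4).
Common perpendicular direction n = (-2, -5, 4) × (-3, 4, 4) = (-36, -4, -23).
With w = (-8, -5, 3) − (-6, -2, -5) = (-2, -3, 8), w · n = -100.
Distance = |w · n| / |n| = |-100| / √1841 ≈ 2.33.

2.33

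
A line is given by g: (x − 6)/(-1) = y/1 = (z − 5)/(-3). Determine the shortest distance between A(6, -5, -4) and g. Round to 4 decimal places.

7.8740

g has direction (-1, 1, -3) through (6, 0, 5).
Taking (6, 0, 5) on g with direction v = (-1, 1, -3): w = A − (6, 0, 5) = (0, -5, -9), and w × v = (24, 9, -5).
Distance = |w × v| / |v| = √682 / √11 ≈ 7.8740.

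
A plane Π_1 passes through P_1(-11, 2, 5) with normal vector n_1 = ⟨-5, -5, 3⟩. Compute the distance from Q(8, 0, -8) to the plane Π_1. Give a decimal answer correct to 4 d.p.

Π_1: n_1·r = n_1·P_1 gives -5x - 5y + 3z = 60.
n·Q − d = (-5)·(8) + (-5)·(0) + (3)·(-8) − 60 = -124; |n| = √59.
Distance = |-124| / √59 = 124/√59 ≈ 16.1434.

16.1434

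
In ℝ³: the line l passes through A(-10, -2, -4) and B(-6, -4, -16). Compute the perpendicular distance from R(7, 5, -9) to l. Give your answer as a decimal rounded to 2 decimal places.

16.85

A direction vector for l is B − A = (4, -2, -12).
Taking (-10, -2, -4) on l with direction v = (4, -2, -12): w = R − (-10, -2, -4) = (17, 7, -5), and w × v = (-94, 184, -62).
Distance = |w × v| / |v| = √46536 / √164 ≈ 16.85.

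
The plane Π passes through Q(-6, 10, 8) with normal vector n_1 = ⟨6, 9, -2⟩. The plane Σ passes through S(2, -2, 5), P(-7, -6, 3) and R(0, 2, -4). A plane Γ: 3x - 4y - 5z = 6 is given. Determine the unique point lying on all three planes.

(3, 2, -1)

Π: n_1·r = n_1·Q gives 6x + 9y - 2z = 38.
SP = (-9, -4, -2), SR = (-2, 4, -9); a normal to Σ is SP × SR = (44, -77, -44).
Using S: Σ has equation 44x - 77y - 44z = 22.
Solving the 3×3 linear system 6x + 9y - 2z = 38, 44x - 77y - 44z = 22, 3x - 4y - 5z = 6 (e.g. by elimination or Cramer's rule, determinant = 1936) gives (3, 2, -1).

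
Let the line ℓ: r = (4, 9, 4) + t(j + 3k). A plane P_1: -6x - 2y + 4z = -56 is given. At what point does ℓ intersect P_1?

(4, 6, -5)

Substitute r = (4, 9, 4) + t(0, 1, 3) into the plane: -26 + 10t = -56, so t = -3.
Intersection: (4, 9, 4) + (-3)·(0, 1, 3) = (4, 6, -5).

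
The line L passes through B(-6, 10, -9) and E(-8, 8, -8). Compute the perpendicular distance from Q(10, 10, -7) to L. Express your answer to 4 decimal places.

12.6491

A direction vector for L is E − B = (-2, -2, 1).
Taking (-6, 10, -9) on L with direction v = (-2, -2, 1): w = Q − (-6, 10, -9) = (16, 0, 2), and w × v = (4, -20, -32).
Distance = |w × v| / |v| = √1440 / √9 ≈ 12.6491.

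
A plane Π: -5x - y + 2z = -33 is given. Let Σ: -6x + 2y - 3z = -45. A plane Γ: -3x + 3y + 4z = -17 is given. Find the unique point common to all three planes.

(7, 0, 1)

Solving the 3×3 linear system -5x - y + 2z = -33, -6x + 2y - 3z = -45, -3x + 3y + 4z = -17 (e.g. by elimination or Cramer's rule, determinant = -142) gives (7, 0, 1).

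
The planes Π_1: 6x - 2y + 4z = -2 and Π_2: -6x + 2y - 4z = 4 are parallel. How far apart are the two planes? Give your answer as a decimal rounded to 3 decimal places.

Rescale Π_2 by 1/(-1): 6x - 2y + 4z = -4. Then distance = |-2 − (-4)| / √56 ≈ 0.267.

0.267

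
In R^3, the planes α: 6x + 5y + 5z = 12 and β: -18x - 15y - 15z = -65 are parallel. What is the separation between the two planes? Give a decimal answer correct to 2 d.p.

Rescale β by 1/(-3): 6x + 5y + 5z = 65/3. Then distance = |12 − (65/3)| / √86 ≈ 1.04.

1.04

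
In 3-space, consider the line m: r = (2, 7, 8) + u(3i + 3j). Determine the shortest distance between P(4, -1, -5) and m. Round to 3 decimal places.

Taking (2, 7, 8) on m with direction v = (3, 3, 0): w = P − (2, 7, 8) = (2, -8, -13), and w × v = (39, -39, 30).
Distance = |w × v| / |v| = √3942 / √18 ≈ 14.799.

14.799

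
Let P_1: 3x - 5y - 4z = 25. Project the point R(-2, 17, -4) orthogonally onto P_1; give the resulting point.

Foot = R − λn with λ = (n·R − d)/|n|² = (-75 − 25)/50 = -2.
Foot = (-2, 17, -4) − (-2)·(3, -5, -4) = (4, 7, -12).

(4, 7, -12)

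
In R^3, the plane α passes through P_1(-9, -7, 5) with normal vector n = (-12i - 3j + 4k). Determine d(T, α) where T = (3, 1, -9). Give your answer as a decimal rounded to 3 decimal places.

α: n·r = n·P_1 gives -12x - 3y + 4z = 149.
n·T − d = (-12)·(3) + (-3)·(1) + (4)·(-9) − 149 = -224; |n| = √169.
Distance = |-224| / √169 = 224/√169 ≈ 17.231.

17.231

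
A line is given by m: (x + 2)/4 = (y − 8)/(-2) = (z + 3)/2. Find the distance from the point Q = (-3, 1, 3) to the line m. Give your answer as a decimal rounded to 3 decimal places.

m has direction (4, -2, 2) through (-2, 8, -3).
Taking (-2, 8, -3) on m with direction v = (4, -2, 2): w = Q − (-2, 8, -3) = (-1, -7, 6), and w × v = (-2, 26, 30).
Distance = |w × v| / |v| = √1580 / √24 ≈ 8.114.

8.114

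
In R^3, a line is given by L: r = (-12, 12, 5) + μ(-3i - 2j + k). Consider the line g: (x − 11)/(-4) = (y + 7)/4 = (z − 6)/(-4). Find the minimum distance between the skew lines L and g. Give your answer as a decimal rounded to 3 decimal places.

g has direction (-4, 4, -4) through (11, -7, 6).
Common perpendicular direction n = (-3, -2, 1) × (-4, 4, -4) = (4, -16, -20).
With w = (11, -7, 6) − (-12, 12, 5) = (23, -19, 1), w · n = 376.
Distance = |w · n| / |n| = |376| / √672 ≈ 14.505.

14.505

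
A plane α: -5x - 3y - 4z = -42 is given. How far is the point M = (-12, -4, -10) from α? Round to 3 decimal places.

21.779

n·M − d = (-5)·(-12) + (-3)·(-4) + (-4)·(-10) − (-42) = 154; |n| = √50.
Distance = |154| / √50 = 154/√50 ≈ 21.779.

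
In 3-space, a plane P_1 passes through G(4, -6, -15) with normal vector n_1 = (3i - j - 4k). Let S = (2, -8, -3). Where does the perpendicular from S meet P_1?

P_1: n_1·r = n_1·G gives 3x - y - 4z = 78.
Foot = S − λn with λ = (n·S − d)/|n|² = (26 − 78)/26 = -2.
Foot = (2, -8, -3) − (-2)·(3, -1, -4) = (8, -10, -11).

(8, -10, -11)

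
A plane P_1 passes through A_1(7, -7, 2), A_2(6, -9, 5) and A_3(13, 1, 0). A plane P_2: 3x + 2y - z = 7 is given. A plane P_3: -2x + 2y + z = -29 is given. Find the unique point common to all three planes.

A_1A_2 = (-1, -2, 3), A_1A_3 = (6, 8, -2); a normal to P_1 is A_1A_2 × A_1A_3 = (-20, 16, 4).
Using A_1: P_1 has equation -20x + 16y + 4z = -244.
Solving the 3×3 linear system -20x + 16y + 4z = -244, 3x + 2y - z = 7, -2x + 2y + z = -29 (e.g. by elimination or Cramer's rule, determinant = -56) gives (6, -7, -3).

(6, -7, -3)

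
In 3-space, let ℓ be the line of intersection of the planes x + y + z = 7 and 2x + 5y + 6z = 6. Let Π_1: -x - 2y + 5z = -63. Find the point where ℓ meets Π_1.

(7, 8, -8)

Direction of ℓ: (1, 1, 1) × (2, 5, 6) = (1, -4, 3).
A point on ℓ: solving the two plane equations with x = 6 gives (6, 12, -11).
Substitute r = (6, 12, -11) + t(1, -4, 3) into the plane: -85 + 22t = -63, so t = 1.
Intersection: (6, 12, -11) + 1·(1, -4, 3) = (7, 8, -8).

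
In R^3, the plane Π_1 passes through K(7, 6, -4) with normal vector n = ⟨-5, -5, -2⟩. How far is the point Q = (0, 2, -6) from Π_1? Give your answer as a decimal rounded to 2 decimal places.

8.03

Π_1: n·r = n·K gives -5x - 5y - 2z = -57.
n·Q − d = (-5)·(0) + (-5)·(2) + (-2)·(-6) − (-57) = 59; |n| = √54.
Distance = |59| / √54 = 59/√54 ≈ 8.03.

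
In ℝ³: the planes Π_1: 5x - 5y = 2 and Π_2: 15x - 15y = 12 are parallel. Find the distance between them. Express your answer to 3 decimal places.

Rescale Π_2 by 1/3: 5x - 5y = 4. Then distance = |2 − 4| / √50 ≈ 0.283.

0.283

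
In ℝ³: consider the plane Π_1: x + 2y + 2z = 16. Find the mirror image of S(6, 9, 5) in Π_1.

(2, 1, -3)

λ = (n·S − d)/|n|² = (34 − 16)/9 = 2.
Reflection = S − 2λn = (6, 9, 5) − 4·(1, 2, 2) = (2, 1, -3).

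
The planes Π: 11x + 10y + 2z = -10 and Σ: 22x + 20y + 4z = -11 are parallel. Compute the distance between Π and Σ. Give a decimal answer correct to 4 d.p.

Rescale Σ by 1/2: 11x + 10y + 2z = -11/2. Then distance = |-10 − (-11/2)| / √225 ≈ 0.3000.

0.3000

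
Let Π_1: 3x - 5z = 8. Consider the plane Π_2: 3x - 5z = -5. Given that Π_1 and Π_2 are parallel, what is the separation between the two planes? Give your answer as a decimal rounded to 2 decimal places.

Same normal n = (3, 0, -5) with |n| = √34; distance = |8 − (-5)| / |n| = 13/√34 ≈ 2.23.

2.23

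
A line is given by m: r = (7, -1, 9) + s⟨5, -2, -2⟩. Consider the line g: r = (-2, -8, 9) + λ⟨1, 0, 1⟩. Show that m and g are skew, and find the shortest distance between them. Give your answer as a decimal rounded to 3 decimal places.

Common perpendicular direction n = (5, -2, -2) × (1, 0, 1) = (-2, -7, 2).
With w = (-2, -8, 9) − (7, -1, 9) = (-9, -7, 0), w · n = 67.
Since n ≠ 0 the lines are not parallel, and w · n = 67 ≠ 0 so they do not intersect; hence they are skew.
Distance = |w · n| / |n| = |67| / √57 ≈ 8.874.

8.874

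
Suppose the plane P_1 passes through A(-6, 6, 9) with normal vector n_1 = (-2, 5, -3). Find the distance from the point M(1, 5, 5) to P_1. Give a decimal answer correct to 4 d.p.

1.1355

P_1: n_1·r = n_1·A gives -2x + 5y - 3z = 15.
n·M − d = (-2)·(1) + (5)·(5) + (-3)·(5) − 15 = -7; |n| = √38.
Distance = |-7| / √38 = 7/√38 ≈ 1.1355.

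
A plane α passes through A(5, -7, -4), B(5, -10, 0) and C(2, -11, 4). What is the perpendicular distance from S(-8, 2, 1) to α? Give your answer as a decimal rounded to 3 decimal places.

AB = (0, -3, 4), AC = (-3, -4, 8); a normal to α is AB × AC = (-8, -12, -9).
Using A: α has equation -8x - 12y - 9z = 80.
n·S − d = (-8)·(-8) + (-12)·(2) + (-9)·(1) − 80 = -49; |n| = √289.
Distance = |-49| / √289 = 49/√289 ≈ 2.882.

2.882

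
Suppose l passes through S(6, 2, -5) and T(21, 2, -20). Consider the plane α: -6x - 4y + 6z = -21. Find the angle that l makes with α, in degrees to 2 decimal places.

A direction vector for l is T − S = (15, 0, -15).
sin θ = |n·v| / (|n||v|) = |-180| / (√88 · √450) = 0.90453.
θ ≈ 64.76°.

64.76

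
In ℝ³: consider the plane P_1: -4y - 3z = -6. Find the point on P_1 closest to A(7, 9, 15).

(7, -3, 6)

Foot = A − λn with λ = (n·A − d)/|n|² = (-81 − (-6))/25 = -3.
Foot = (7, 9, 15) − (-3)·(0, -4, -3) = (7, -3, 6).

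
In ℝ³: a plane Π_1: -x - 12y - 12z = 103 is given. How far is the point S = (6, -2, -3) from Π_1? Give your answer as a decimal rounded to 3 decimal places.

n·S − d = (-1)·(6) + (-12)·(-2) + (-12)·(-3) − 103 = -49; |n| = √289.
Distance = |-49| / √289 = 49/√289 ≈ 2.882.

2.882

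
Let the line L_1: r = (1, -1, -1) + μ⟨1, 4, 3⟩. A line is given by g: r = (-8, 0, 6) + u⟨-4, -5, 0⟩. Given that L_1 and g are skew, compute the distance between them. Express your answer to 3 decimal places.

Common perpendicular direction n = (1, 4, 3) × (-4, -5, 0) = (15, -12, 11).
With w = (-8, 0, 6) − (1, -1, -1) = (-9, 1, 7), w · n = -70.
Distance = |w · n| / |n| = |-70| / √490 ≈ 3.162.

3.162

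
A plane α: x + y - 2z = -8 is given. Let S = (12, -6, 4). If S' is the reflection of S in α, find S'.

(10, -8, 8)

λ = (n·S − d)/|n|² = (-2 − (-8))/6 = 1.
Reflection = S − 2λn = (12, -6, 4) − 2·(1, 1, -2) = (10, -8, 8).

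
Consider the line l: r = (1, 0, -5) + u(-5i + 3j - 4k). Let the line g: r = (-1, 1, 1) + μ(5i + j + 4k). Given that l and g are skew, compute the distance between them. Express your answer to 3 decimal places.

Common perpendicular direction n = (-5, 3, -4) × (5, 1, 4) = (16, 0, -20).
With w = (-1, 1, 1) − (1, 0, -5) = (-2, 1, 6), w · n = -152.
Distance = |w · n| / |n| = |-152| / √656 ≈ 5.935.

5.935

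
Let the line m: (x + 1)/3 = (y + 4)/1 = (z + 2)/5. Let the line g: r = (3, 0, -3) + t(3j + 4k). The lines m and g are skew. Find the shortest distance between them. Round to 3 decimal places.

m has direction (3, 1, 5) through (-1, -4, -2).
Common perpendicular direction n = (3, 1, 5) × (0, 3, 4) = (-11, -12, 9).
With w = (3, 0, -3) − (-1, -4, -2) = (4, 4, -1), w · n = -101.
Distance = |w · n| / |n| = |-101| / √346 ≈ 5.430.

5.430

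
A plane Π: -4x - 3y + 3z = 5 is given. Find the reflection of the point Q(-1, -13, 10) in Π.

λ = (n·Q − d)/|n|² = (73 − 5)/34 = 2.
Reflection = Q − 2λn = (-1, -13, 10) − 4·(-4, -3, 3) = (15, -1, -2).

(15, -1, -2)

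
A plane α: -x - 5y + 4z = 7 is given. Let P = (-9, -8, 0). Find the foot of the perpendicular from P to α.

Foot = P − λn with λ = (n·P − d)/|n|² = (49 − 7)/42 = 1.
Foot = (-9, -8, 0) − 1·(-1, -5, 4) = (-8, -3, -4).

(-8, -3, -4)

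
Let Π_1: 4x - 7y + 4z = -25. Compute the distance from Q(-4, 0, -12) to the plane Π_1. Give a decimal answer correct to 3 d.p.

4.333

n·Q − d = (4)·(-4) + (-7)·(0) + (4)·(-12) − (-25) = -39; |n| = √81.
Distance = |-39| / √81 = 39/√81 ≈ 4.333.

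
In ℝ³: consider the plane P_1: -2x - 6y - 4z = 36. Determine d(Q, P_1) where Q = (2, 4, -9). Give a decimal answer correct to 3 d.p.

3.742

n·Q − d = (-2)·(2) + (-6)·(4) + (-4)·(-9) − 36 = -28; |n| = √56.
Distance = |-28| / √56 = 28/√56 ≈ 3.742.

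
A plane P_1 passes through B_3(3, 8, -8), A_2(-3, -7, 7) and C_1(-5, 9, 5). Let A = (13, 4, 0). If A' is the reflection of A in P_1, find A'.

(-7, 0, -12)

B_3A_2 = (-6, -15, 15), B_3C_1 = (-8, 1, 13); a normal to P_1 is B_3A_2 × B_3C_1 = (-210, -42, -126).
Using B_3: P_1 has equation -210x - 42y - 126z = 42.
λ = (n·A − d)/|n|² = (-2898 − 42)/61740 = -1/21.
Reflection = A − 2λn = (13, 4, 0) − (-2/21)·(-210, -42, -126) = (-7, 0, -12).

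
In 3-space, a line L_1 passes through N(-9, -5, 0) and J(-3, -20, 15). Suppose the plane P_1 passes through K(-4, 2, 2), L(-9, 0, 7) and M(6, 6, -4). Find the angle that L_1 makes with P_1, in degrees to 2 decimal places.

A direction vector for L_1 is J − N = (6, -15, 15).
KL = (-5, -2, 5), KM = (10, 4, -6); a normal to P_1 is KL × KM = (-8, 20, 0).
Using K: P_1 has equation -8x + 20y = 72.
sin θ = |n·v| / (|n||v|) = |-348| / (√464 · √486) = 0.73283.
θ ≈ 47.12°.

47.12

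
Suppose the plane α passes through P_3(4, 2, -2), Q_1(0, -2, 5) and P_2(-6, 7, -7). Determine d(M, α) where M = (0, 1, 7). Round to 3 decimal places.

P_3Q_1 = (-4, -4, 7), P_3P_2 = (-10, 5, -5); a normal to α is P_3Q_1 × P_3P_2 = (-15, -90, -60).
Using P_3: α has equation -15x - 90y - 60z = -120.
n·M − d = (-15)·(0) + (-90)·(1) + (-60)·(7) − (-120) = -390; |n| = √11925.
Distance = |-390| / √11925 = 390/√11925 ≈ 3.571.

3.571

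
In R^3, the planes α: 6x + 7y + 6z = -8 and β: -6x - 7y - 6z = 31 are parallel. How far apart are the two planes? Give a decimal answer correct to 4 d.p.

2.0909

Rescale β by 1/(-1): 6x + 7y + 6z = -31. Then distance = |-8 − (-31)| / √121 ≈ 2.0909.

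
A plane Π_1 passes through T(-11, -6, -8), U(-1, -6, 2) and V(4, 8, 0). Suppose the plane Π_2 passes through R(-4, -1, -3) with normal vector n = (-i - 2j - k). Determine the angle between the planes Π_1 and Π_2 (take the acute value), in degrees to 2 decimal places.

TU = (10, 0, 10), TV = (15, 14, 8); a normal to Π_1 is TU × TV = (-140, 70, 140).
Using T: Π_1 has equation -140x + 70y + 140z = 0.
Π_2: n·r = n·R gives -x - 2y - z = 9.
cos θ = |n₁·n₂| / (|n₁||n₂|) = |-140| / (√44100 · √6).
θ = arccos(0.27217) ≈ 74.21°.

74.21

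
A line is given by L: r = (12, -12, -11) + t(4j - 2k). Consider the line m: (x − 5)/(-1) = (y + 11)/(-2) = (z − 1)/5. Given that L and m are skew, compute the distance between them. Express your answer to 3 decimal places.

m has direction (-1, -2, 5) through (5, -11, 1).
Common perpendicular direction n = (0, 4, -2) × (-1, -2, 5) = (16, 2, 4).
With w = (5, -11, 1) − (12, -12, -11) = (-7, 1, 12), w · n = -62.
Distance = |w · n| / |n| = |-62| / √276 ≈ 3.732.

3.732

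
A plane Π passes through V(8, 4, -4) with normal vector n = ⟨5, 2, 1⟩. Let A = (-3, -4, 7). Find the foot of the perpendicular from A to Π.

Π: n·r = n·V gives 5x + 2y + z = 44.
Foot = A − λn with λ = (n·A − d)/|n|² = (-16 − 44)/30 = -2.
Foot = (-3, -4, 7) − (-2)·(5, 2, 1) = (7, 0, 9).

(7, 0, 9)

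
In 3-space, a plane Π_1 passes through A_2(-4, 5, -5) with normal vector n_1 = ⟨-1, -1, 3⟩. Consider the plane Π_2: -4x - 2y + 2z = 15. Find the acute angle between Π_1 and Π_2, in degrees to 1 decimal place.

Π_1: n_1·r = n_1·A_2 gives -x - y + 3z = -16.
cos θ = |n₁·n₂| / (|n₁||n₂|) = |12| / (√11 · √24).
θ = arccos(0.73855) ≈ 42.4°.

42.4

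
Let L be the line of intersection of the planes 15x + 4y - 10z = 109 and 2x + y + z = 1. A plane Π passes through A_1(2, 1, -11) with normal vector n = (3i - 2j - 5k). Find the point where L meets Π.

(7, -9, -4)

Direction of L: (15, 4, -10) × (2, 1, 1) = (14, -35, 7).
A point on L: solving the two plane equations with x = 9 gives (9, -14, -3).
Π: n·r = n·A_1 gives 3x - 2y - 5z = 59.
Substitute r = (9, -14, -3) + t(14, -35, 7) into the plane: 70 + 77t = 59, so t = -1/7.
Intersection: (9, -14, -3) + (-1/7)·(14, -35, 7) = (7, -9, -4).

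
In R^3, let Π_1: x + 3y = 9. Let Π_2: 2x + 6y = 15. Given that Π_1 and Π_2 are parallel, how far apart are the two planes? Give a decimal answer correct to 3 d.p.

0.474

Rescale Π_2 by 1/2: x + 3y = 15/2. Then distance = |9 − (15/2)| / √10 ≈ 0.474.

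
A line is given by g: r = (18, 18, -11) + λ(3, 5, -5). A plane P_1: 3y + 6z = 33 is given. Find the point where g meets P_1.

(9, 3, 4)

Substitute r = (18, 18, -11) + t(3, 5, -5) into the plane: -12 + (-15)t = 33, so t = -3.
Intersection: (18, 18, -11) + (-3)·(3, 5, -5) = (9, 3, 4).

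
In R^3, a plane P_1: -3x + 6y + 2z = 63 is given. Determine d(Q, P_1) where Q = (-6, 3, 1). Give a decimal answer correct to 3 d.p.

3.571

n·Q − d = (-3)·(-6) + (6)·(3) + (2)·(1) − 63 = -25; |n| = √49.
Distance = |-25| / √49 = 25/√49 ≈ 3.571.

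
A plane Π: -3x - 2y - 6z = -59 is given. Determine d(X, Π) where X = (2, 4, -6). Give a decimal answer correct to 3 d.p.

n·X − d = (-3)·(2) + (-2)·(4) + (-6)·(-6) − (-59) = 81; |n| = √49.
Distance = |81| / √49 = 81/√49 ≈ 11.571.

11.571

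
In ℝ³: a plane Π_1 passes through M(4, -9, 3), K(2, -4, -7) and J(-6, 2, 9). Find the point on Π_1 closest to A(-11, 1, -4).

(-6, 5, -3)

MK = (-2, 5, -10), MJ = (-10, 11, 6); a normal to Π_1 is MK × MJ = (140, 112, 28).
Using M: Π_1 has equation 140x + 112y + 28z = -364.
Foot = A − λn with λ = (n·A − d)/|n|² = (-1540 − (-364))/32928 = -1/28.
Foot = (-11, 1, -4) − (-1/28)·(140, 112, 28) = (-6, 5, -3).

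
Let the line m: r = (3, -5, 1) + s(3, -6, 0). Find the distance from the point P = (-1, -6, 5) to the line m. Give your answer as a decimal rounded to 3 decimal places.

Taking (3, -5, 1) on m with direction v = (3, -6, 0): w = P − (3, -5, 1) = (-4, -1, 4), and w × v = (24, 12, 27).
Distance = |w × v| / |v| = √1449 / √45 ≈ 5.675.

5.675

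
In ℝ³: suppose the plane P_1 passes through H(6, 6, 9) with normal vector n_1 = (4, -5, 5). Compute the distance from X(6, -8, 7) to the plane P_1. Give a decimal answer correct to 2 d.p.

7.39

P_1: n_1·r = n_1·H gives 4x - 5y + 5z = 39.
n·X − d = (4)·(6) + (-5)·(-8) + (5)·(7) − 39 = 60; |n| = √66.
Distance = |60| / √66 = 60/√66 ≈ 7.39.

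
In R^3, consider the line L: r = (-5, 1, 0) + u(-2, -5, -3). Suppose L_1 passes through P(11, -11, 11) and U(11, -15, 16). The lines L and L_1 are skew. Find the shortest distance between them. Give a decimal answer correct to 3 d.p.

A direction vector for L_1 is U − P = (0, -4, 5).
Common perpendicular direction n = (-2, -5, -3) × (0, -4, 5) = (-37, 10, 8).
With w = (11, -11, 11) − (-5, 1, 0) = (16, -12, 11), w · n = -624.
Distance = |w · n| / |n| = |-624| / √1533 ≈ 15.937.

15.937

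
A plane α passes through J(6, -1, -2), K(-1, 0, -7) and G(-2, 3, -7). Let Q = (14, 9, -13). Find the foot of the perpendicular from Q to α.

JK = (-7, 1, -5), JG = (-8, 4, -5); a normal to α is JK × JG = (15, 5, -20).
Using J: α has equation 15x + 5y - 20z = 125.
Foot = Q − λn with λ = (n·Q − d)/|n|² = (515 − 125)/650 = 3/5.
Foot = (14, 9, -13) − (3/5)·(15, 5, -20) = (5, 6, -1).

(5, 6, -1)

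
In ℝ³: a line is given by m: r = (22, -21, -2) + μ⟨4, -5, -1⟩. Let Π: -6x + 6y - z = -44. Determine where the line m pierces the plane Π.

Substitute r = (22, -21, -2) + t(4, -5, -1) into the plane: -256 + (-53)t = -44, so t = -4.
Intersection: (22, -21, -2) + (-4)·(4, -5, -1) = (6, -1, 2).

(6, -1, 2)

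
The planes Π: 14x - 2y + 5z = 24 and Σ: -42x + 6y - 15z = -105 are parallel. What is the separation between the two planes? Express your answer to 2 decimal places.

Rescale Σ by 1/(-3): 14x - 2y + 5z = 35. Then distance = |24 − 35| / √225 ≈ 0.73.

0.73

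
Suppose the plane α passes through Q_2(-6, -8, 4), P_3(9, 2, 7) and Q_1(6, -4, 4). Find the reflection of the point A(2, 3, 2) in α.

(4, -3, 12)

Q_2P_3 = (15, 10, 3), Q_2Q_1 = (12, 4, 0); a normal to α is Q_2P_3 × Q_2Q_1 = (-12, 36, -60).
Using Q_2: α has equation -12x + 36y - 60z = -456.
λ = (n·A − d)/|n|² = (-36 − (-456))/5040 = 1/12.
Reflection = A − 2λn = (2, 3, 2) − (1/6)·(-12, 36, -60) = (4, -3, 12).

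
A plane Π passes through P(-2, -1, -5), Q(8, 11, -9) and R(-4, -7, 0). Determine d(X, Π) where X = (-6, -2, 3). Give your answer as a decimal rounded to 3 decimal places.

PQ = (10, 12, -4), PR = (-2, -6, 5); a normal to Π is PQ × PR = (36, -42, -36).
Using P: Π has equation 36x - 42y - 36z = 150.
n·X − d = (36)·(-6) + (-42)·(-2) + (-36)·(3) − 150 = -390; |n| = √4356.
Distance = |-390| / √4356 = 390/√4356 ≈ 5.909.

5.909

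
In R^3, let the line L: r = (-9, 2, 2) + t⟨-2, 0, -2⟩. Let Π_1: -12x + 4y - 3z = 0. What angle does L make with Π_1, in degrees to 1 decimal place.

sin θ = |n·v| / (|n||v|) = |30| / (√169 · √8) = 0.81589.
θ ≈ 54.7°.

54.7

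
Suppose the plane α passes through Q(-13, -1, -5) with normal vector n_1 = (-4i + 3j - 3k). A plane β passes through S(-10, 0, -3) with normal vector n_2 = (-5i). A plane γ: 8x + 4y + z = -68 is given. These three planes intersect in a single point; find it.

(-10, 4, -4)

α: n_1·r = n_1·Q gives -4x + 3y - 3z = 64.
β: n_2·r = n_2·S gives -5x = 50.
Solving the 3×3 linear system -4x + 3y - 3z = 64, -5x = 50, 8x + 4y + z = -68 (e.g. by elimination or Cramer's rule, determinant = 75) gives (-10, 4, -4).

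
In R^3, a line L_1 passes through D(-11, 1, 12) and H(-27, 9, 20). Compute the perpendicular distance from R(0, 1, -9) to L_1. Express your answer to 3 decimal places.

15.932

A direction vector for L_1 is H − D = (-16, 8, 8).
Taking (-11, 1, 12) on L_1 with direction v = (-16, 8, 8): w = R − (-11, 1, 12) = (11, 0, -21), and w × v = (168, 248, 88).
Distance = |w × v| / |v| = √97472 / √384 ≈ 15.932.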